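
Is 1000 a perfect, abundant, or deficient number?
abundant

Proper divisors of 1000: sum = 1 + 2 + 4 + 5 + 8 + 10 + 20 + 25 + 40 + 50 + 100 + 125 + 200 + 250 + 500 = 1340
Since 1340 > 1000, 1000 is abundant.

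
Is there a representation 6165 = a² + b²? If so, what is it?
9² + 78² (a=9, b=78)

Factorization: 6165 = 3^2 × 5 × 137
By Fermat: n is sum of two squares iff every prime p ≡ 3 (mod 4) appears to even power.
All primes ≡ 3 (mod 4) appear to even power.
Search a = 0, 1, 2, … for 6165 - a² a perfect square: first hit at a = 9: 6165 - 81 = 6084 = 78².
6165 = 9² + 78² = 81 + 6084 ✓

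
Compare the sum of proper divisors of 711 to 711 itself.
deficient

Proper divisors of 711: sum = 1 + 3 + 9 + 79 + 237 = 329
Since 329 < 711, 711 is deficient.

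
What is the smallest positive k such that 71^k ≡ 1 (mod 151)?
150

151 is prime, so ord(71) divides φ(151) = 150.
Divisors of 150: 1, 2, 3, 5, 6, 10, 15, 25, 30, 50, 75, 150.
Repeated squaring: 71^1 ≡ 71, 71^2 ≡ 58, 71^4 ≡ 42, 71^8 ≡ 103, 71^16 ≡ 39, 71^32 ≡ 11, 71^64 ≡ 121, 71^128 ≡ 145 (mod 151).
Test 71^d mod 151 for each divisor d in increasing order:
71^1 ≡ 71
71^2 ≡ 58
71^3 = 71^2·71^1 ≡ 41
71^5 = 71^4·71^1 ≡ 113
71^6 = 71^4·71^2 ≡ 20
71^10 = 71^8·71^2 ≡ 85
71^15 = 71^8·71^4·71^2·71^1 ≡ 92
71^25 = 71^16·71^8·71^1 ≡ 119
71^30 = 71^16·71^8·71^4·71^2 ≡ 8
71^50 = 71^32·71^16·71^2 ≡ 118
71^75 = 71^64·71^8·71^2·71^1 ≡ 150
71^150 = 71^128·71^16·71^4·71^2 ≡ 1  ← first divisor giving 1
The order is 150.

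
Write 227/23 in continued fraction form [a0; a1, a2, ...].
[9; 1, 6, 1, 2]

Euclidean algorithm steps:
227 = 9 × 23 + 20
23 = 1 × 20 + 3
20 = 6 × 3 + 2
3 = 1 × 2 + 1
2 = 2 × 1 + 0
Continued fraction: [9; 1, 6, 1, 2]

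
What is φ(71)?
70

71 = 71
φ(n) = n × ∏(1 - 1/p) for each prime p dividing n
φ(71) = 71 × (1 - 1/71) = 70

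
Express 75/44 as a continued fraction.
[1; 1, 2, 2, 1, 1, 2]

Euclidean algorithm steps:
75 = 1 × 44 + 31
44 = 1 × 31 + 13
31 = 2 × 13 + 5
13 = 2 × 5 + 3
5 = 1 × 3 + 2
3 = 1 × 2 + 1
2 = 2 × 1 + 0
Continued fraction: [1; 1, 2, 2, 1, 1, 2]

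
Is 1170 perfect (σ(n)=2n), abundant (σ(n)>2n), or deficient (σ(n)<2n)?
abundant

Proper divisors of 1170: sum = 1 + 2 + 3 + 5 + 6 + 9 + 10 + 13 + ... + 195 + 234 + 390 + 585 (23 divisors) = 2106
Since 2106 > 1170, 1170 is abundant.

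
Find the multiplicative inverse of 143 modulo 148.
59

gcd(143, 148) = 1, so the inverse exists.
Extended Euclidean algorithm on (148, 143):
148 = 1 × 143 + 5  ⟹  5 = (1)·148 + (-1)·143
143 = 28 × 5 + 3  ⟹  3 = (-28)·148 + (29)·143
5 = 1 × 3 + 2  ⟹  2 = (29)·148 + (-30)·143
3 = 1 × 2 + 1  ⟹  1 = (-57)·148 + (59)·143
So (59)·143 ≡ 1 (mod 148), i.e. 143^(-1) ≡ 59 (mod 148).
Check: 143 × 59 = 8437 ≡ 1 (mod 148)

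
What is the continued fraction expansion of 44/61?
[0; 1, 2, 1, 1, 2, 3]

Euclidean algorithm steps:
44 = 0 × 61 + 44
61 = 1 × 44 + 17
44 = 2 × 17 + 10
17 = 1 × 10 + 7
10 = 1 × 7 + 3
7 = 2 × 3 + 1
3 = 3 × 1 + 0
Continued fraction: [0; 1, 2, 1, 1, 2, 3]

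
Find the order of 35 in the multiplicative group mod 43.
7

43 is prime, so ord(35) divides φ(43) = 42.
Divisors of 42: 1, 2, 3, 6, 7, 14, 21, 42.
Repeated squaring: 35^1 ≡ 35, 35^2 ≡ 21, 35^4 ≡ 11, 35^8 ≡ 35, 35^16 ≡ 21, 35^32 ≡ 11 (mod 43).
Test 35^d mod 43 for each divisor d in increasing order:
35^1 ≡ 35
35^2 ≡ 21
35^3 = 35^2·35^1 ≡ 4
35^6 = 35^4·35^2 ≡ 16
35^7 = 35^4·35^2·35^1 ≡ 1  ← first divisor giving 1
The order is 7.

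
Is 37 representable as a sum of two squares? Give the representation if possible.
1² + 6² (a=1, b=6)

Factorization: 37 = 37
By Fermat: n is sum of two squares iff every prime p ≡ 3 (mod 4) appears to even power.
All primes ≡ 3 (mod 4) appear to even power.
Search a = 0, 1, 2, … for 37 - a² a perfect square: first hit at a = 1: 37 - 1 = 36 = 6².
37 = 1² + 6² = 1 + 36 ✓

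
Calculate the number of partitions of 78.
12132164

p(n) counts ways to write n as a sum of positive integers (order ignored).
Euler's pentagonal recurrence: p(k) = p(k-1) + p(k-2) - p(k-5) - p(k-7) + p(k-12) + p(k-15) - ... (offsets j(3j∓1)/2, signs ++--, p(0)=1, p(<0)=0).
DP table for k = 0..77: p(0)=1, p(1)=1, p(2)=2, p(3)=3, p(4)=5, p(5)=7, p(6)=11, p(7)=15, p(8)=22, p(9)=30, p(10)=42, p(11)=56, p(12)=77, p(13)=101, p(14)=135, p(15)=176, p(16)=231, p(17)=297, p(18)=385, p(19)=490, p(20)=627, p(21)=792, p(22)=1002, p(23)=1255, p(24)=1575, p(25)=1958, p(26)=2436, p(27)=3010, p(28)=3718, p(29)=4565, p(30)=5604, p(31)=6842, p(32)=8349, p(33)=10143, p(34)=12310, p(35)=14883, p(36)=17977, p(37)=21637, p(38)=26015, p(39)=31185, p(40)=37338, p(41)=44583, p(42)=53174, p(43)=63261, p(44)=75175, p(45)=89134, p(46)=105558, p(47)=124754, p(48)=147273, p(49)=173525, p(50)=204226, p(51)=239943, p(52)=281589, p(53)=329931, p(54)=386155, p(55)=451276, p(56)=526823, p(57)=614154, p(58)=715220, p(59)=831820, p(60)=966467, p(61)=1121505, p(62)=1300156, p(63)=1505499, p(64)=1741630, p(65)=2012558, p(66)=2323520, p(67)=2679689, p(68)=3087735, p(69)=3554345, p(70)=4087968, p(71)=4697205, p(72)=5392783, p(73)=6185689, p(74)=7089500, p(75)=8118264, p(76)=9289091, p(77)=10619863.
Final step: p(78) = p(77) + p(76) - p(73) - p(71) + p(66) + p(63) - p(56) - p(52) + p(43) + p(38) - p(27) - p(21) + p(8) + p(1)
= 10619863 + 9289091 - 6185689 - 4697205 + 2323520 + 1505499 - 526823 - 281589 + 63261 + 26015 - 3010 - 792 + 22 + 1
= 12132164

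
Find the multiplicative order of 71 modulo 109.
18

109 is prime, so ord(71) divides φ(109) = 108.
Divisors of 108: 1, 2, 3, 4, 6, 9, 12, 18, 27, 36, 54, 108.
Repeated squaring: 71^1 ≡ 71, 71^2 ≡ 27, 71^4 ≡ 75, 71^8 ≡ 66, 71^16 ≡ 105, 71^32 ≡ 16, 71^64 ≡ 38 (mod 109).
Test 71^d mod 109 for each divisor d in increasing order:
71^1 ≡ 71
71^2 ≡ 27
71^3 = 71^2·71^1 ≡ 64
71^4 ≡ 75
71^6 = 71^4·71^2 ≡ 63
71^9 = 71^8·71^1 ≡ 108
71^12 = 71^8·71^4 ≡ 45
71^18 = 71^16·71^2 ≡ 1  ← first divisor giving 1
The order is 18.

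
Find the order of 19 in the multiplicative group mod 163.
162

163 is prime, so ord(19) divides φ(163) = 162.
Divisors of 162: 1, 2, 3, 6, 9, 18, 27, 54, 81, 162.
Repeated squaring: 19^1 ≡ 19, 19^2 ≡ 35, 19^4 ≡ 84, 19^8 ≡ 47, 19^16 ≡ 90, 19^32 ≡ 113, 19^64 ≡ 55, 19^128 ≡ 91 (mod 163).
Test 19^d mod 163 for each divisor d in increasing order:
19^1 ≡ 19
19^2 ≡ 35
19^3 = 19^2·19^1 ≡ 13
19^6 = 19^4·19^2 ≡ 6
19^9 = 19^8·19^1 ≡ 78
19^18 = 19^16·19^2 ≡ 53
19^27 = 19^16·19^8·19^2·19^1 ≡ 59
19^54 = 19^32·19^16·19^4·19^2 ≡ 58
19^81 = 19^64·19^16·19^1 ≡ 162
19^162 = 19^128·19^32·19^2 ≡ 1  ← first divisor giving 1
The order is 162.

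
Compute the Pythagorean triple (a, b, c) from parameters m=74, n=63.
(1507, 9324, 9445)

Euclid's formula: a = m² - n², b = 2mn, c = m² + n²
m = 74, n = 63
a = 74² - 63² = 5476 - 3969 = 1507
b = 2 × 74 × 63 = 9324
c = 74² + 63² = 5476 + 3969 = 9445
Verification: 1507² + 9324² = 2271049 + 86936976 = 89208025 = 9445² ✓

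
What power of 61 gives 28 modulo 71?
57

Baby-step giant-step with step n = ⌈√71⌉ = 9.
Baby steps 61^j mod 71 (j:value) for j=0..8: 0:1, 1:61, 2:29, 3:65, 4:60, 5:39, 6:36, 7:66, 8:50.
Giant-step multiplier: 61^(-9) ≡ 61^(70-9) = 61^61 ≡ 47 (mod 71).
Giant steps γ_i = 28·47^i mod 71: γ_0=28, γ_1=38, γ_2=11, γ_3=20, γ_4=17, γ_5=18, γ_6=65 (in table at j=3).
x = i·n + j = 6·9 + 3 = 57.
Check: 61^57 ≡ 28 (mod 71).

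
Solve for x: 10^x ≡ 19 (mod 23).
5

Baby-step giant-step with step n = ⌈√23⌉ = 5.
Baby steps 10^j mod 23 (j:value) for j=0..4: 0:1, 1:10, 2:8, 3:11, 4:18.
Giant-step multiplier: 10^(-5) ≡ 10^(22-5) = 10^17 ≡ 17 (mod 23).
Giant steps γ_i = 19·17^i mod 23: γ_0=19, γ_1=1 (in table at j=0).
x = i·n + j = 1·5 + 0 = 5.
Check: 10^5 ≡ 19 (mod 23).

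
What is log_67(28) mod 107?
91

Baby-step giant-step with step n = ⌈√107⌉ = 11.
Baby steps 67^j mod 107 (j:value) for j=0..10: 0:1, 1:67, 2:102, 3:93, 4:25, 5:70, 6:89, 7:78, 8:90, 9:38, 10:85.
Giant-step multiplier: 67^(-11) ≡ 67^(106-11) = 67^95 ≡ 58 (mod 107).
Giant steps γ_i = 28·58^i mod 107: γ_0=28, γ_1=19, γ_2=32, γ_3=37, γ_4=6, γ_5=27, γ_6=68, γ_7=92, γ_8=93 (in table at j=3).
x = i·n + j = 8·11 + 3 = 91.
Check: 67^91 ≡ 28 (mod 107).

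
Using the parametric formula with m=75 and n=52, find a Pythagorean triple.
(2921, 7800, 8329)

Euclid's formula: a = m² - n², b = 2mn, c = m² + n²
m = 75, n = 52
a = 75² - 52² = 5625 - 2704 = 2921
b = 2 × 75 × 52 = 7800
c = 75² + 52² = 5625 + 2704 = 8329
Verification: 2921² + 7800² = 8532241 + 60840000 = 69372241 = 8329² ✓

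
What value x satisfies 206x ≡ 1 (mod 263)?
203

gcd(206, 263) = 1, so the inverse exists.
Extended Euclidean algorithm on (263, 206):
263 = 1 × 206 + 57  ⟹  57 = (1)·263 + (-1)·206
206 = 3 × 57 + 35  ⟹  35 = (-3)·263 + (4)·206
57 = 1 × 35 + 22  ⟹  22 = (4)·263 + (-5)·206
35 = 1 × 22 + 13  ⟹  13 = (-7)·263 + (9)·206
22 = 1 × 13 + 9  ⟹  9 = (11)·263 + (-14)·206
13 = 1 × 9 + 4  ⟹  4 = (-18)·263 + (23)·206
9 = 2 × 4 + 1  ⟹  1 = (47)·263 + (-60)·206
So (-60)·206 ≡ 1 (mod 263), i.e. 206^(-1) ≡ -60 ≡ 203 (mod 263).
Check: 206 × 203 = 41818 ≡ 1 (mod 263)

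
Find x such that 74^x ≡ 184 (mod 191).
114

Baby-step giant-step with step n = ⌈√191⌉ = 14.
Baby steps 74^j mod 191 (j:value) for j=0..13: 0:1, 1:74, 2:128, 3:113, 4:149, 5:139, 6:163, 7:29, 8:45, 9:83, 10:30, 11:119, 12:20, 13:143.
Giant-step multiplier: 74^(-14) ≡ 74^(190-14) = 74^176 ≡ 129 (mod 191).
Giant steps γ_i = 184·129^i mod 191: γ_0=184, γ_1=52, γ_2=23, γ_3=102, γ_4=170, γ_5=156, γ_6=69, γ_7=115, γ_8=128 (in table at j=2).
x = i·n + j = 8·14 + 2 = 114.
Check: 74^114 ≡ 184 (mod 191).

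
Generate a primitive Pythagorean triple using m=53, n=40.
(1209, 4240, 4409)

Euclid's formula: a = m² - n², b = 2mn, c = m² + n²
m = 53, n = 40
a = 53² - 40² = 2809 - 1600 = 1209
b = 2 × 53 × 40 = 4240
c = 53² + 40² = 2809 + 1600 = 4409
Verification: 1209² + 4240² = 1461681 + 17977600 = 19439281 = 4409² ✓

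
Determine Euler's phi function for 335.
264

335 = 5 × 67
φ(n) = n × ∏(1 - 1/p) for each prime p dividing n
φ(335) = 335 × (1 - 1/5) × (1 - 1/67) = 264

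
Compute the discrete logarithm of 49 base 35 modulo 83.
52

Baby-step giant-step with step n = ⌈√83⌉ = 10.
Baby steps 35^j mod 83 (j:value) for j=0..9: 0:1, 1:35, 2:63, 3:47, 4:68, 5:56, 6:51, 7:42, 8:59, 9:73.
Giant-step multiplier: 35^(-10) ≡ 35^(82-10) = 35^72 ≡ 23 (mod 83).
Giant steps γ_i = 49·23^i mod 83: γ_0=49, γ_1=48, γ_2=25, γ_3=77, γ_4=28, γ_5=63 (in table at j=2).
x = i·n + j = 5·10 + 2 = 52.
Check: 35^52 ≡ 49 (mod 83).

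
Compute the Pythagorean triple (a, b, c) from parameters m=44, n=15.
(1711, 1320, 2161)

Euclid's formula: a = m² - n², b = 2mn, c = m² + n²
m = 44, n = 15
a = 44² - 15² = 1936 - 225 = 1711
b = 2 × 44 × 15 = 1320
c = 44² + 15² = 1936 + 225 = 2161
Verification: 1711² + 1320² = 2927521 + 1742400 = 4669921 = 2161² ✓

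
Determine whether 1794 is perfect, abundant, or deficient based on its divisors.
abundant

Proper divisors of 1794: sum = 1 + 2 + 3 + 6 + 13 + 23 + 26 + 39 + 46 + 69 + 78 + 138 + 299 + 598 + 897 = 2238
Since 2238 > 1794, 1794 is abundant.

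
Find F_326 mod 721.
344

Matrix identity: Q^n = [[F_(n+1), F_n], [F_n, F_(n-1)]] with Q = [[1,1],[1,0]].
n = 326 = 101000110₂. Square-and-multiply, entries mod 721:
Q^1 = [[1,1],[1,0]]
Q^2 = (Q^1)² = [[2,1],[1,1]]
Q^5 = (Q^2)²·Q = [[8,5],[5,3]]
Q^10 = (Q^5)² = [[89,55],[55,34]]
Q^20 = (Q^10)² = [[131,276],[276,576]]
Q^40 = (Q^20)² = [[328,462],[462,587]]
Q^81 = (Q^40)²·Q = [[407,183],[183,224]]
Q^163 = (Q^81)²·Q = [[255,142],[142,113]]
Q^326 = (Q^163)² = [[111,344],[344,488]]
F_326 mod 721 = Q^326[0][1] = 344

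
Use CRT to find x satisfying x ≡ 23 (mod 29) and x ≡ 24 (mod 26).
284

Using Chinese Remainder Theorem:
M = 29 × 26 = 754
M1 = 26, M2 = 29
y1 = 26^(-1) mod 29 = 19
y2 = 29^(-1) mod 26 = 9
x = (23×26×19 + 24×29×9) mod 754 = 284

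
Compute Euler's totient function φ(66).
20

66 = 2 × 3 × 11
φ(n) = n × ∏(1 - 1/p) for each prime p dividing n
φ(66) = 66 × (1 - 1/2) × (1 - 1/3) × (1 - 1/11) = 20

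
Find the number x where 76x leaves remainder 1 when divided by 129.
73

gcd(76, 129) = 1, so the inverse exists.
Extended Euclidean algorithm on (129, 76):
129 = 1 × 76 + 53  ⟹  53 = (1)·129 + (-1)·76
76 = 1 × 53 + 23  ⟹  23 = (-1)·129 + (2)·76
53 = 2 × 23 + 7  ⟹  7 = (3)·129 + (-5)·76
23 = 3 × 7 + 2  ⟹  2 = (-10)·129 + (17)·76
7 = 3 × 2 + 1  ⟹  1 = (33)·129 + (-56)·76
So (-56)·76 ≡ 1 (mod 129), i.e. 76^(-1) ≡ -56 ≡ 73 (mod 129).
Check: 76 × 73 = 5548 ≡ 1 (mod 129)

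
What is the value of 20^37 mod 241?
108

Repeated squaring. Binary of 37 = 100101.
20^1 ≡ 20 (mod 241); 20^2 ≡ 159 (mod 241); 20^4 ≡ 217 (mod 241); 20^8 ≡ 94 (mod 241); 20^16 ≡ 160 (mod 241); 20^32 ≡ 54 (mod 241)
20^37 = 20^1 × 20^4 × 20^32 ≡ 108 (mod 241)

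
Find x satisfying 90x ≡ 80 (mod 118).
x ≡ 14 (mod 59)

gcd(90, 118) = 2, which divides 80, so solutions exist.
Divide through by 2: 45x ≡ 40 (mod 59).
Find 45^(-1) mod 59 by the extended Euclidean algorithm:
59 = 1 × 45 + 14  ⟹  14 = (1)·59 + (-1)·45
45 = 3 × 14 + 3  ⟹  3 = (-3)·59 + (4)·45
14 = 4 × 3 + 2  ⟹  2 = (13)·59 + (-17)·45
3 = 1 × 2 + 1  ⟹  1 = (-16)·59 + (21)·45
So (21)·45 ≡ 1 (mod 59), i.e. 45^(-1) ≡ 21 (mod 59).
x ≡ 21 × 40 = 840 ≡ 14 (mod 59).
Check: 90 × 14 = 1260 ≡ 80 (mod 118).
x ≡ 14 (mod 59), giving 2 solutions mod 118.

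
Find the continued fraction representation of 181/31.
[5; 1, 5, 5]

Euclidean algorithm steps:
181 = 5 × 31 + 26
31 = 1 × 26 + 5
26 = 5 × 5 + 1
5 = 5 × 1 + 0
Continued fraction: [5; 1, 5, 5]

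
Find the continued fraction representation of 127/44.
[2; 1, 7, 1, 4]

Euclidean algorithm steps:
127 = 2 × 44 + 39
44 = 1 × 39 + 5
39 = 7 × 5 + 4
5 = 1 × 4 + 1
4 = 4 × 1 + 0
Continued fraction: [2; 1, 7, 1, 4]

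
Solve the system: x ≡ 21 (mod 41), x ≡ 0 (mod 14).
308

Using Chinese Remainder Theorem:
M = 41 × 14 = 574
M1 = 14, M2 = 41
y1 = 14^(-1) mod 41 = 3
y2 = 41^(-1) mod 14 = 13
x = (21×14×3 + 0×41×13) mod 574 = 308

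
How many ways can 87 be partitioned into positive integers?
38887673

p(n) counts ways to write n as a sum of positive integers (order ignored).
Euler's pentagonal recurrence: p(k) = p(k-1) + p(k-2) - p(k-5) - p(k-7) + p(k-12) + p(k-15) - ... (offsets j(3j∓1)/2, signs ++--, p(0)=1, p(<0)=0).
DP table for k = 0..86: p(0)=1, p(1)=1, p(2)=2, p(3)=3, p(4)=5, p(5)=7, p(6)=11, p(7)=15, p(8)=22, p(9)=30, p(10)=42, p(11)=56, p(12)=77, p(13)=101, p(14)=135, p(15)=176, p(16)=231, p(17)=297, p(18)=385, p(19)=490, p(20)=627, p(21)=792, p(22)=1002, p(23)=1255, p(24)=1575, p(25)=1958, p(26)=2436, p(27)=3010, p(28)=3718, p(29)=4565, p(30)=5604, p(31)=6842, p(32)=8349, p(33)=10143, p(34)=12310, p(35)=14883, p(36)=17977, p(37)=21637, p(38)=26015, p(39)=31185, p(40)=37338, p(41)=44583, p(42)=53174, p(43)=63261, p(44)=75175, p(45)=89134, p(46)=105558, p(47)=124754, p(48)=147273, p(49)=173525, p(50)=204226, p(51)=239943, p(52)=281589, p(53)=329931, p(54)=386155, p(55)=451276, p(56)=526823, p(57)=614154, p(58)=715220, p(59)=831820, p(60)=966467, p(61)=1121505, p(62)=1300156, p(63)=1505499, p(64)=1741630, p(65)=2012558, p(66)=2323520, p(67)=2679689, p(68)=3087735, p(69)=3554345, p(70)=4087968, p(71)=4697205, p(72)=5392783, p(73)=6185689, p(74)=7089500, p(75)=8118264, p(76)=9289091, p(77)=10619863, p(78)=12132164, p(79)=13848650, p(80)=15796476, p(81)=18004327, p(82)=20506255, p(83)=23338469, p(84)=26543660, p(85)=30167357, p(86)=34262962.
Final step: p(87) = p(86) + p(85) - p(82) - p(80) + p(75) + p(72) - p(65) - p(61) + p(52) + p(47) - p(36) - p(30) + p(17) + p(10)
= 34262962 + 30167357 - 20506255 - 15796476 + 8118264 + 5392783 - 2012558 - 1121505 + 281589 + 124754 - 17977 - 5604 + 297 + 42
= 38887673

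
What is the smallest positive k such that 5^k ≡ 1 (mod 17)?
16

17 is prime, so ord(5) divides φ(17) = 16.
Divisors of 16: 1, 2, 4, 8, 16.
Repeated squaring: 5^1 ≡ 5, 5^2 ≡ 8, 5^4 ≡ 13, 5^8 ≡ 16, 5^16 ≡ 1 (mod 17).
Test 5^d mod 17 for each divisor d in increasing order:
5^1 ≡ 5
5^2 ≡ 8
5^4 ≡ 13
5^8 ≡ 16
5^16 ≡ 1  ← first divisor giving 1
The order is 16.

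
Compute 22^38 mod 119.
36

Repeated squaring. Binary of 38 = 100110.
22^1 ≡ 22 (mod 119); 22^2 ≡ 8 (mod 119); 22^4 ≡ 64 (mod 119); 22^8 ≡ 50 (mod 119); 22^16 ≡ 1 (mod 119); 22^32 ≡ 1 (mod 119)
22^38 = 22^2 × 22^4 × 22^32 ≡ 36 (mod 119)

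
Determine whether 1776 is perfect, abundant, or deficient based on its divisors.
abundant

Proper divisors of 1776: sum = 1 + 2 + 3 + 4 + 6 + 8 + 12 + 16 + ... + 296 + 444 + 592 + 888 (19 divisors) = 2936
Since 2936 > 1776, 1776 is abundant.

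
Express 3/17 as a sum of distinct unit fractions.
1/6 + 1/102

Greedy algorithm:
3/17: ceiling(17/3) = 6, use 1/6
1/102: ceiling(102/1) = 102, use 1/102
Result: 3/17 = 1/6 + 1/102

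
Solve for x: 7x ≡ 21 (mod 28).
x ≡ 3 (mod 4)

gcd(7, 28) = 7, which divides 21, so solutions exist.
Divide through by 7: x ≡ 3 (mod 4).
The coefficient of x is now 1, so x ≡ 3 (mod 4).
Check: 7 × 3 = 21 ≡ 21 (mod 28).
x ≡ 3 (mod 4), giving 7 solutions mod 28.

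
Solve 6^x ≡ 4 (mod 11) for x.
8

Baby-step giant-step with step n = ⌈√11⌉ = 4.
Baby steps 6^j mod 11 (j:value) for j=0..3: 0:1, 1:6, 2:3, 3:7.
Giant-step multiplier: 6^(-4) ≡ 6^(10-4) = 6^6 ≡ 5 (mod 11).
Giant steps γ_i = 4·5^i mod 11: γ_0=4, γ_1=9, γ_2=1 (in table at j=0).
x = i·n + j = 2·4 + 0 = 8.
Check: 6^8 ≡ 4 (mod 11).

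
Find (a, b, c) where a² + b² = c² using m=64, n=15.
(3871, 1920, 4321)

Euclid's formula: a = m² - n², b = 2mn, c = m² + n²
m = 64, n = 15
a = 64² - 15² = 4096 - 225 = 3871
b = 2 × 64 × 15 = 1920
c = 64² + 15² = 4096 + 225 = 4321
Verification: 3871² + 1920² = 14984641 + 3686400 = 18671041 = 4321² ✓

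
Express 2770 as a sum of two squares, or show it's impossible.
13² + 51² (a=13, b=51)

Factorization: 2770 = 2 × 5 × 277
By Fermat: n is sum of two squares iff every prime p ≡ 3 (mod 4) appears to even power.
All primes ≡ 3 (mod 4) appear to even power.
Search a = 0, 1, 2, … for 2770 - a² a perfect square: first hit at a = 13: 2770 - 169 = 2601 = 51².
2770 = 13² + 51² = 169 + 2601 ✓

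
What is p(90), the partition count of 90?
56634173

p(n) counts ways to write n as a sum of positive integers (order ignored).
Euler's pentagonal recurrence: p(k) = p(k-1) + p(k-2) - p(k-5) - p(k-7) + p(k-12) + p(k-15) - ... (offsets j(3j∓1)/2, signs ++--, p(0)=1, p(<0)=0).
DP table for k = 0..89: p(0)=1, p(1)=1, p(2)=2, p(3)=3, p(4)=5, p(5)=7, p(6)=11, p(7)=15, p(8)=22, p(9)=30, p(10)=42, p(11)=56, p(12)=77, p(13)=101, p(14)=135, p(15)=176, p(16)=231, p(17)=297, p(18)=385, p(19)=490, p(20)=627, p(21)=792, p(22)=1002, p(23)=1255, p(24)=1575, p(25)=1958, p(26)=2436, p(27)=3010, p(28)=3718, p(29)=4565, p(30)=5604, p(31)=6842, p(32)=8349, p(33)=10143, p(34)=12310, p(35)=14883, p(36)=17977, p(37)=21637, p(38)=26015, p(39)=31185, p(40)=37338, p(41)=44583, p(42)=53174, p(43)=63261, p(44)=75175, p(45)=89134, p(46)=105558, p(47)=124754, p(48)=147273, p(49)=173525, p(50)=204226, p(51)=239943, p(52)=281589, p(53)=329931, p(54)=386155, p(55)=451276, p(56)=526823, p(57)=614154, p(58)=715220, p(59)=831820, p(60)=966467, p(61)=1121505, p(62)=1300156, p(63)=1505499, p(64)=1741630, p(65)=2012558, p(66)=2323520, p(67)=2679689, p(68)=3087735, p(69)=3554345, p(70)=4087968, p(71)=4697205, p(72)=5392783, p(73)=6185689, p(74)=7089500, p(75)=8118264, p(76)=9289091, p(77)=10619863, p(78)=12132164, p(79)=13848650, p(80)=15796476, p(81)=18004327, p(82)=20506255, p(83)=23338469, p(84)=26543660, p(85)=30167357, p(86)=34262962, p(87)=38887673, p(88)=44108109, p(89)=49995925.
Final step: p(90) = p(89) + p(88) - p(85) - p(83) + p(78) + p(75) - p(68) - p(64) + p(55) + p(50) - p(39) - p(33) + p(20) + p(13)
= 49995925 + 44108109 - 30167357 - 23338469 + 12132164 + 8118264 - 3087735 - 1741630 + 451276 + 204226 - 31185 - 10143 + 627 + 101
= 56634173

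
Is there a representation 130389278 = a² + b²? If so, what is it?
Not possible

Factorization: 130389278 = 2 × 29 × 131^3
By Fermat: n is sum of two squares iff every prime p ≡ 3 (mod 4) appears to even power.
Prime(s) ≡ 3 (mod 4) with odd exponent: [(131, 3)]
Therefore 130389278 cannot be expressed as a² + b².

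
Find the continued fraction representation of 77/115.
[0; 1, 2, 38]

Euclidean algorithm steps:
77 = 0 × 115 + 77
115 = 1 × 77 + 38
77 = 2 × 38 + 1
38 = 38 × 1 + 0
Continued fraction: [0; 1, 2, 38]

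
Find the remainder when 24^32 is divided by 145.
16

Repeated squaring. Binary of 32 = 100000.
24^1 ≡ 24 (mod 145); 24^2 ≡ 141 (mod 145); 24^4 ≡ 16 (mod 145); 24^8 ≡ 111 (mod 145); 24^16 ≡ 141 (mod 145); 24^32 ≡ 16 (mod 145)
24^32 = 24^32 ≡ 16 (mod 145)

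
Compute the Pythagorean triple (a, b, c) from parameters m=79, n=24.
(5665, 3792, 6817)

Euclid's formula: a = m² - n², b = 2mn, c = m² + n²
m = 79, n = 24
a = 79² - 24² = 6241 - 576 = 5665
b = 2 × 79 × 24 = 3792
c = 79² + 24² = 6241 + 576 = 6817
Verification: 5665² + 3792² = 32092225 + 14379264 = 46471489 = 6817² ✓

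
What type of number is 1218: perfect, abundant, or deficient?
abundant

Proper divisors of 1218: sum = 1 + 2 + 3 + 6 + 7 + 14 + 21 + 29 + 42 + 58 + 87 + 174 + 203 + 406 + 609 = 1662
Since 1662 > 1218, 1218 is abundant.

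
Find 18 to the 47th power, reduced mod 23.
13

Repeated squaring. Binary of 47 = 101111.
18^1 ≡ 18 (mod 23); 18^2 ≡ 2 (mod 23); 18^4 ≡ 4 (mod 23); 18^8 ≡ 16 (mod 23); 18^16 ≡ 3 (mod 23); 18^32 ≡ 9 (mod 23)
18^47 = 18^1 × 18^2 × 18^4 × 18^8 × 18^32 ≡ 13 (mod 23)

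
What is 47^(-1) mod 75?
8

gcd(47, 75) = 1, so the inverse exists.
Extended Euclidean algorithm on (75, 47):
75 = 1 × 47 + 28  ⟹  28 = (1)·75 + (-1)·47
47 = 1 × 28 + 19  ⟹  19 = (-1)·75 + (2)·47
28 = 1 × 19 + 9  ⟹  9 = (2)·75 + (-3)·47
19 = 2 × 9 + 1  ⟹  1 = (-5)·75 + (8)·47
So (8)·47 ≡ 1 (mod 75), i.e. 47^(-1) ≡ 8 (mod 75).
Check: 47 × 8 = 376 ≡ 1 (mod 75)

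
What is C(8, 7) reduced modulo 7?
1

Using Lucas' theorem:
Write n=8 and k=7 in base 7:
n in base 7: [1, 1]
k in base 7: [1, 0]
C(8,7) mod 7 = ∏ C(n_i, k_i) mod 7
Digit binomials (mod 7): C(1,1) = 1; C(1,0) = 1
Product: 1 × 1 = 1 ≡ 1 (mod 7)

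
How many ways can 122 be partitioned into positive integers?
2291320912

p(n) counts ways to write n as a sum of positive integers (order ignored).
Euler's pentagonal recurrence: p(k) = p(k-1) + p(k-2) - p(k-5) - p(k-7) + p(k-12) + p(k-15) - ... (offsets j(3j∓1)/2, signs ++--, p(0)=1, p(<0)=0).
DP table for k = 0..121: p(0)=1, p(1)=1, p(2)=2, p(3)=3, p(4)=5, p(5)=7, p(6)=11, p(7)=15, p(8)=22, p(9)=30, p(10)=42, p(11)=56, p(12)=77, p(13)=101, p(14)=135, p(15)=176, p(16)=231, p(17)=297, p(18)=385, p(19)=490, p(20)=627, p(21)=792, p(22)=1002, p(23)=1255, p(24)=1575, p(25)=1958, p(26)=2436, p(27)=3010, p(28)=3718, p(29)=4565, p(30)=5604, p(31)=6842, p(32)=8349, p(33)=10143, p(34)=12310, p(35)=14883, p(36)=17977, p(37)=21637, p(38)=26015, p(39)=31185, p(40)=37338, p(41)=44583, p(42)=53174, p(43)=63261, p(44)=75175, p(45)=89134, p(46)=105558, p(47)=124754, p(48)=147273, p(49)=173525, p(50)=204226, p(51)=239943, p(52)=281589, p(53)=329931, p(54)=386155, p(55)=451276, p(56)=526823, p(57)=614154, p(58)=715220, p(59)=831820, p(60)=966467, p(61)=1121505, p(62)=1300156, p(63)=1505499, p(64)=1741630, p(65)=2012558, p(66)=2323520, p(67)=2679689, p(68)=3087735, p(69)=3554345, p(70)=4087968, p(71)=4697205, p(72)=5392783, p(73)=6185689, p(74)=7089500, p(75)=8118264, p(76)=9289091, p(77)=10619863, p(78)=12132164, p(79)=13848650, p(80)=15796476, p(81)=18004327, p(82)=20506255, p(83)=23338469, p(84)=26543660, p(85)=30167357, p(86)=34262962, p(87)=38887673, p(88)=44108109, p(89)=49995925, p(90)=56634173, p(91)=64112359, p(92)=72533807, p(93)=82010177, p(94)=92669720, p(95)=104651419, p(96)=118114304, p(97)=133230930, p(98)=150198136, p(99)=169229875, p(100)=190569292, p(101)=214481126, p(102)=241265379, p(103)=271248950, p(104)=304801365, p(105)=342325709, p(106)=384276336, p(107)=431149389, p(108)=483502844, p(109)=541946240, p(110)=607163746, p(111)=679903203, p(112)=761002156, p(113)=851376628, p(114)=952050665, p(115)=1064144451, p(116)=1188908248, p(117)=1327710076, p(118)=1482074143, p(119)=1653668665, p(120)=1844349560, p(121)=2056148051.
Final step: p(122) = p(121) + p(120) - p(117) - p(115) + p(110) + p(107) - p(100) - p(96) + p(87) + p(82) - p(71) - p(65) + p(52) + p(45) - p(30) - p(22) + p(5)
= 2056148051 + 1844349560 - 1327710076 - 1064144451 + 607163746 + 431149389 - 190569292 - 118114304 + 38887673 + 20506255 - 4697205 - 2012558 + 281589 + 89134 - 5604 - 1002 + 7
= 2291320912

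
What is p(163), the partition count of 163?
142798995930

p(n) counts ways to write n as a sum of positive integers (order ignored).
Euler's pentagonal recurrence: p(k) = p(k-1) + p(k-2) - p(k-5) - p(k-7) + p(k-12) + p(k-15) - ... (offsets j(3j∓1)/2, signs ++--, p(0)=1, p(<0)=0).
DP table for k = 0..162: p(0)=1, p(1)=1, p(2)=2, p(3)=3, p(4)=5, p(5)=7, p(6)=11, p(7)=15, p(8)=22, p(9)=30, p(10)=42, p(11)=56, p(12)=77, p(13)=101, p(14)=135, p(15)=176, p(16)=231, p(17)=297, p(18)=385, p(19)=490, p(20)=627, p(21)=792, p(22)=1002, p(23)=1255, p(24)=1575, p(25)=1958, p(26)=2436, p(27)=3010, p(28)=3718, p(29)=4565, p(30)=5604, p(31)=6842, p(32)=8349, p(33)=10143, p(34)=12310, p(35)=14883, p(36)=17977, p(37)=21637, p(38)=26015, p(39)=31185, p(40)=37338, p(41)=44583, p(42)=53174, p(43)=63261, p(44)=75175, p(45)=89134, p(46)=105558, p(47)=124754, p(48)=147273, p(49)=173525, p(50)=204226, p(51)=239943, p(52)=281589, p(53)=329931, p(54)=386155, p(55)=451276, p(56)=526823, p(57)=614154, p(58)=715220, p(59)=831820, p(60)=966467, p(61)=1121505, p(62)=1300156, p(63)=1505499, p(64)=1741630, p(65)=2012558, p(66)=2323520, p(67)=2679689, p(68)=3087735, p(69)=3554345, p(70)=4087968, p(71)=4697205, p(72)=5392783, p(73)=6185689, p(74)=7089500, p(75)=8118264, p(76)=9289091, p(77)=10619863, p(78)=12132164, p(79)=13848650, p(80)=15796476, p(81)=18004327, p(82)=20506255, p(83)=23338469, p(84)=26543660, p(85)=30167357, p(86)=34262962, p(87)=38887673, p(88)=44108109, p(89)=49995925, p(90)=56634173, p(91)=64112359, p(92)=72533807, p(93)=82010177, p(94)=92669720, p(95)=104651419, p(96)=118114304, p(97)=133230930, p(98)=150198136, p(99)=169229875, p(100)=190569292, p(101)=214481126, p(102)=241265379, p(103)=271248950, p(104)=304801365, p(105)=342325709, p(106)=384276336, p(107)=431149389, p(108)=483502844, p(109)=541946240, p(110)=607163746, p(111)=679903203, p(112)=761002156, p(113)=851376628, p(114)=952050665, p(115)=1064144451, p(116)=1188908248, p(117)=1327710076, p(118)=1482074143, p(119)=1653668665, p(120)=1844349560, p(121)=2056148051, p(122)=2291320912, p(123)=2552338241, p(124)=2841940500, p(125)=3163127352, p(126)=3519222692, p(127)=3913864295, p(128)=4351078600, p(129)=4835271870, p(130)=5371315400, p(131)=5964539504, p(132)=6620830889, p(133)=7346629512, p(134)=8149040695, p(135)=9035836076, p(136)=10015581680, p(137)=11097645016, p(138)=12292341831, p(139)=13610949895, p(140)=15065878135, p(141)=16670689208, p(142)=18440293320, p(143)=20390982757, p(144)=22540654445, p(145)=24908858009, p(146)=27517052599, p(147)=30388671978, p(148)=33549419497, p(149)=37027355200, p(150)=40853235313, p(151)=45060624582, p(152)=49686288421, p(153)=54770336324, p(154)=60356673280, p(155)=66493182097, p(156)=73232243759, p(157)=80630964769, p(158)=88751778802, p(159)=97662728555, p(160)=107438159466, p(161)=118159068427, p(162)=129913904637.
Final step: p(163) = p(162) + p(161) - p(158) - p(156) + p(151) + p(148) - p(141) - p(137) + p(128) + p(123) - p(112) - p(106) + p(93) + p(86) - p(71) - p(63) + p(46) + p(37) - p(18) - p(8)
= 129913904637 + 118159068427 - 88751778802 - 73232243759 + 45060624582 + 33549419497 - 16670689208 - 11097645016 + 4351078600 + 2552338241 - 761002156 - 384276336 + 82010177 + 34262962 - 4697205 - 1505499 + 105558 + 21637 - 385 - 22
= 142798995930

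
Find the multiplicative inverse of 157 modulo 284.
161

gcd(157, 284) = 1, so the inverse exists.
Extended Euclidean algorithm on (284, 157):
284 = 1 × 157 + 127  ⟹  127 = (1)·284 + (-1)·157
157 = 1 × 127 + 30  ⟹  30 = (-1)·284 + (2)·157
127 = 4 × 30 + 7  ⟹  7 = (5)·284 + (-9)·157
30 = 4 × 7 + 2  ⟹  2 = (-21)·284 + (38)·157
7 = 3 × 2 + 1  ⟹  1 = (68)·284 + (-123)·157
So (-123)·157 ≡ 1 (mod 284), i.e. 157^(-1) ≡ -123 ≡ 161 (mod 284).
Check: 157 × 161 = 25277 ≡ 1 (mod 284)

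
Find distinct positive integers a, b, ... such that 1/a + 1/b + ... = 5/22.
1/5 + 1/37 + 1/4070

Greedy algorithm:
5/22: ceiling(22/5) = 5, use 1/5
3/110: ceiling(110/3) = 37, use 1/37
1/4070: ceiling(4070/1) = 4070, use 1/4070
Result: 5/22 = 1/5 + 1/37 + 1/4070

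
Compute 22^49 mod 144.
112

Repeated squaring. Binary of 49 = 110001.
22^1 ≡ 22 (mod 144); 22^2 ≡ 52 (mod 144); 22^4 ≡ 112 (mod 144); 22^8 ≡ 16 (mod 144); 22^16 ≡ 112 (mod 144); 22^32 ≡ 16 (mod 144)
22^49 = 22^1 × 22^16 × 22^32 ≡ 112 (mod 144)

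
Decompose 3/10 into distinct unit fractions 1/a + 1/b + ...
1/4 + 1/20

Greedy algorithm:
3/10: ceiling(10/3) = 4, use 1/4
1/20: ceiling(20/1) = 20, use 1/20
Result: 3/10 = 1/4 + 1/20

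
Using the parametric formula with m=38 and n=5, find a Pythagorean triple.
(1419, 380, 1469)

Euclid's formula: a = m² - n², b = 2mn, c = m² + n²
m = 38, n = 5
a = 38² - 5² = 1444 - 25 = 1419
b = 2 × 38 × 5 = 380
c = 38² + 5² = 1444 + 25 = 1469
Verification: 1419² + 380² = 2013561 + 144400 = 2157961 = 1469² ✓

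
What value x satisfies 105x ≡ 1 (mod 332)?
117

gcd(105, 332) = 1, so the inverse exists.
Extended Euclidean algorithm on (332, 105):
332 = 3 × 105 + 17  ⟹  17 = (1)·332 + (-3)·105
105 = 6 × 17 + 3  ⟹  3 = (-6)·332 + (19)·105
17 = 5 × 3 + 2  ⟹  2 = (31)·332 + (-98)·105
3 = 1 × 2 + 1  ⟹  1 = (-37)·332 + (117)·105
So (117)·105 ≡ 1 (mod 332), i.e. 105^(-1) ≡ 117 (mod 332).
Check: 105 × 117 = 12285 ≡ 1 (mod 332)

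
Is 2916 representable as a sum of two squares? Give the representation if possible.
0² + 54² (a=0, b=54)

Factorization: 2916 = 2^2 × 3^6
By Fermat: n is sum of two squares iff every prime p ≡ 3 (mod 4) appears to even power.
All primes ≡ 3 (mod 4) appear to even power.
Search a = 0, 1, 2, … for 2916 - a² a perfect square: first hit at a = 0: 2916 - 0 = 2916 = 54².
2916 = 0² + 54² = 0 + 2916 ✓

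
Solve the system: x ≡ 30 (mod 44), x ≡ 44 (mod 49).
338

Using Chinese Remainder Theorem:
M = 44 × 49 = 2156
M1 = 49, M2 = 44
y1 = 49^(-1) mod 44 = 9
y2 = 44^(-1) mod 49 = 39
x = (30×49×9 + 44×44×39) mod 2156 = 338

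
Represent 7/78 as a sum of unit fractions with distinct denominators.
1/12 + 1/156

Greedy algorithm:
7/78: ceiling(78/7) = 12, use 1/12
1/156: ceiling(156/1) = 156, use 1/156
Result: 7/78 = 1/12 + 1/156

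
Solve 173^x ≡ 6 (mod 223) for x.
25

Baby-step giant-step with step n = ⌈√223⌉ = 15.
Baby steps 173^j mod 223 (j:value) for j=0..14: 0:1, 1:173, 2:47, 3:103, 4:202, 5:158, 6:128, 7:67, 8:218, 9:27, 10:211, 11:154, 12:105, 13:102, 14:29.
Giant-step multiplier: 173^(-15) ≡ 173^(222-15) = 173^207 ≡ 221 (mod 223).
Giant steps γ_i = 6·221^i mod 223: γ_0=6, γ_1=211 (in table at j=10).
x = i·n + j = 1·15 + 10 = 25.
Check: 173^25 ≡ 6 (mod 223).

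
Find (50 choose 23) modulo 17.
2

Using Lucas' theorem:
Write n=50 and k=23 in base 17:
n in base 17: [2, 16]
k in base 17: [1, 6]
C(50,23) mod 17 = ∏ C(n_i, k_i) mod 17
Digit binomials (mod 17): C(2,1) = 2; C(16,6) = 8008 ≡ 1
Product: 2 × 1 = 2 ≡ 2 (mod 17)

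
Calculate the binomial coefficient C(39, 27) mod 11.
7

Using Lucas' theorem:
Write n=39 and k=27 in base 11:
n in base 11: [3, 6]
k in base 11: [2, 5]
C(39,27) mod 11 = ∏ C(n_i, k_i) mod 11
Digit binomials (mod 11): C(3,2) = 3; C(6,5) = 6
Product: 3 × 6 = 18 ≡ 7 (mod 11)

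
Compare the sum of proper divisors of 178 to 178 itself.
deficient

Proper divisors of 178: sum = 1 + 2 + 89 = 92
Since 92 < 178, 178 is deficient.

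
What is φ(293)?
292

293 = 293
φ(n) = n × ∏(1 - 1/p) for each prime p dividing n
φ(293) = 293 × (1 - 1/293) = 292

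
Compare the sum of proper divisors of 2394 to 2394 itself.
abundant

Proper divisors of 2394: sum = 1 + 2 + 3 + 6 + 7 + 9 + 14 + 18 + ... + 342 + 399 + 798 + 1197 (23 divisors) = 3846
Since 3846 > 2394, 2394 is abundant.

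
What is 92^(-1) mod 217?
92

gcd(92, 217) = 1, so the inverse exists.
Extended Euclidean algorithm on (217, 92):
217 = 2 × 92 + 33  ⟹  33 = (1)·217 + (-2)·92
92 = 2 × 33 + 26  ⟹  26 = (-2)·217 + (5)·92
33 = 1 × 26 + 7  ⟹  7 = (3)·217 + (-7)·92
26 = 3 × 7 + 5  ⟹  5 = (-11)·217 + (26)·92
7 = 1 × 5 + 2  ⟹  2 = (14)·217 + (-33)·92
5 = 2 × 2 + 1  ⟹  1 = (-39)·217 + (92)·92
So (92)·92 ≡ 1 (mod 217), i.e. 92^(-1) ≡ 92 (mod 217).
Check: 92 × 92 = 8464 ≡ 1 (mod 217)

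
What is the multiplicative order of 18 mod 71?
35

71 is prime, so ord(18) divides φ(71) = 70.
Divisors of 70: 1, 2, 5, 7, 10, 14, 35, 70.
Repeated squaring: 18^1 ≡ 18, 18^2 ≡ 40, 18^4 ≡ 38, 18^8 ≡ 24, 18^16 ≡ 8, 18^32 ≡ 64, 18^64 ≡ 49 (mod 71).
Test 18^d mod 71 for each divisor d in increasing order:
18^1 ≡ 18
18^2 ≡ 40
18^5 = 18^4·18^1 ≡ 45
18^7 = 18^4·18^2·18^1 ≡ 25
18^10 = 18^8·18^2 ≡ 37
18^14 = 18^8·18^4·18^2 ≡ 57
18^35 = 18^32·18^2·18^1 ≡ 1  ← first divisor giving 1
The order is 35.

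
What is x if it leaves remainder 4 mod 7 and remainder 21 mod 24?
165

Using Chinese Remainder Theorem:
M = 7 × 24 = 168
M1 = 24, M2 = 7
y1 = 24^(-1) mod 7 = 5
y2 = 7^(-1) mod 24 = 7
x = (4×24×5 + 21×7×7) mod 168 = 165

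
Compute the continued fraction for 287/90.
[3; 5, 3, 2, 2]

Euclidean algorithm steps:
287 = 3 × 90 + 17
90 = 5 × 17 + 5
17 = 3 × 5 + 2
5 = 2 × 2 + 1
2 = 2 × 1 + 0
Continued fraction: [3; 5, 3, 2, 2]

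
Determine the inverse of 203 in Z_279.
11

gcd(203, 279) = 1, so the inverse exists.
Extended Euclidean algorithm on (279, 203):
279 = 1 × 203 + 76  ⟹  76 = (1)·279 + (-1)·203
203 = 2 × 76 + 51  ⟹  51 = (-2)·279 + (3)·203
76 = 1 × 51 + 25  ⟹  25 = (3)·279 + (-4)·203
51 = 2 × 25 + 1  ⟹  1 = (-8)·279 + (11)·203
So (11)·203 ≡ 1 (mod 279), i.e. 203^(-1) ≡ 11 (mod 279).
Check: 203 × 11 = 2233 ≡ 1 (mod 279)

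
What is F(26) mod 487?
130

Matrix identity: Q^n = [[F_(n+1), F_n], [F_n, F_(n-1)]] with Q = [[1,1],[1,0]].
n = 26 = 11010₂. Square-and-multiply, entries mod 487:
Q^1 = [[1,1],[1,0]]
Q^3 = (Q^1)²·Q = [[3,2],[2,1]]
Q^6 = (Q^3)² = [[13,8],[8,5]]
Q^13 = (Q^6)²·Q = [[377,233],[233,144]]
Q^26 = (Q^13)² = [[157,130],[130,27]]
F_26 mod 487 = Q^26[0][1] = 130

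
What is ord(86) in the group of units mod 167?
166

167 is prime, so ord(86) divides φ(167) = 166.
Divisors of 166: 1, 2, 83, 166.
Repeated squaring: 86^1 ≡ 86, 86^2 ≡ 48, 86^4 ≡ 133, 86^8 ≡ 154, 86^16 ≡ 2, 86^32 ≡ 4, 86^64 ≡ 16, 86^128 ≡ 89 (mod 167).
Test 86^d mod 167 for each divisor d in increasing order:
86^1 ≡ 86
86^2 ≡ 48
86^83 = 86^64·86^16·86^2·86^1 ≡ 166
86^166 = 86^128·86^32·86^4·86^2 ≡ 1  ← first divisor giving 1
The order is 166.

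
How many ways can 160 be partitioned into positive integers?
107438159466

p(n) counts ways to write n as a sum of positive integers (order ignored).
Euler's pentagonal recurrence: p(k) = p(k-1) + p(k-2) - p(k-5) - p(k-7) + p(k-12) + p(k-15) - ... (offsets j(3j∓1)/2, signs ++--, p(0)=1, p(<0)=0).
DP table for k = 0..159: p(0)=1, p(1)=1, p(2)=2, p(3)=3, p(4)=5, p(5)=7, p(6)=11, p(7)=15, p(8)=22, p(9)=30, p(10)=42, p(11)=56, p(12)=77, p(13)=101, p(14)=135, p(15)=176, p(16)=231, p(17)=297, p(18)=385, p(19)=490, p(20)=627, p(21)=792, p(22)=1002, p(23)=1255, p(24)=1575, p(25)=1958, p(26)=2436, p(27)=3010, p(28)=3718, p(29)=4565, p(30)=5604, p(31)=6842, p(32)=8349, p(33)=10143, p(34)=12310, p(35)=14883, p(36)=17977, p(37)=21637, p(38)=26015, p(39)=31185, p(40)=37338, p(41)=44583, p(42)=53174, p(43)=63261, p(44)=75175, p(45)=89134, p(46)=105558, p(47)=124754, p(48)=147273, p(49)=173525, p(50)=204226, p(51)=239943, p(52)=281589, p(53)=329931, p(54)=386155, p(55)=451276, p(56)=526823, p(57)=614154, p(58)=715220, p(59)=831820, p(60)=966467, p(61)=1121505, p(62)=1300156, p(63)=1505499, p(64)=1741630, p(65)=2012558, p(66)=2323520, p(67)=2679689, p(68)=3087735, p(69)=3554345, p(70)=4087968, p(71)=4697205, p(72)=5392783, p(73)=6185689, p(74)=7089500, p(75)=8118264, p(76)=9289091, p(77)=10619863, p(78)=12132164, p(79)=13848650, p(80)=15796476, p(81)=18004327, p(82)=20506255, p(83)=23338469, p(84)=26543660, p(85)=30167357, p(86)=34262962, p(87)=38887673, p(88)=44108109, p(89)=49995925, p(90)=56634173, p(91)=64112359, p(92)=72533807, p(93)=82010177, p(94)=92669720, p(95)=104651419, p(96)=118114304, p(97)=133230930, p(98)=150198136, p(99)=169229875, p(100)=190569292, p(101)=214481126, p(102)=241265379, p(103)=271248950, p(104)=304801365, p(105)=342325709, p(106)=384276336, p(107)=431149389, p(108)=483502844, p(109)=541946240, p(110)=607163746, p(111)=679903203, p(112)=761002156, p(113)=851376628, p(114)=952050665, p(115)=1064144451, p(116)=1188908248, p(117)=1327710076, p(118)=1482074143, p(119)=1653668665, p(120)=1844349560, p(121)=2056148051, p(122)=2291320912, p(123)=2552338241, p(124)=2841940500, p(125)=3163127352, p(126)=3519222692, p(127)=3913864295, p(128)=4351078600, p(129)=4835271870, p(130)=5371315400, p(131)=5964539504, p(132)=6620830889, p(133)=7346629512, p(134)=8149040695, p(135)=9035836076, p(136)=10015581680, p(137)=11097645016, p(138)=12292341831, p(139)=13610949895, p(140)=15065878135, p(141)=16670689208, p(142)=18440293320, p(143)=20390982757, p(144)=22540654445, p(145)=24908858009, p(146)=27517052599, p(147)=30388671978, p(148)=33549419497, p(149)=37027355200, p(150)=40853235313, p(151)=45060624582, p(152)=49686288421, p(153)=54770336324, p(154)=60356673280, p(155)=66493182097, p(156)=73232243759, p(157)=80630964769, p(158)=88751778802, p(159)=97662728555.
Final step: p(160) = p(159) + p(158) - p(155) - p(153) + p(148) + p(145) - p(138) - p(134) + p(125) + p(120) - p(109) - p(103) + p(90) + p(83) - p(68) - p(60) + p(43) + p(34) - p(15) - p(5)
= 97662728555 + 88751778802 - 66493182097 - 54770336324 + 33549419497 + 24908858009 - 12292341831 - 8149040695 + 3163127352 + 1844349560 - 541946240 - 271248950 + 56634173 + 23338469 - 3087735 - 966467 + 63261 + 12310 - 176 - 7
= 107438159466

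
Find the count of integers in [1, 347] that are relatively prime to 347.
346

347 = 347
φ(n) = n × ∏(1 - 1/p) for each prime p dividing n
φ(347) = 347 × (1 - 1/347) = 346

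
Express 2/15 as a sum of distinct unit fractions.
1/8 + 1/120

Greedy algorithm:
2/15: ceiling(15/2) = 8, use 1/8
1/120: ceiling(120/1) = 120, use 1/120
Result: 2/15 = 1/8 + 1/120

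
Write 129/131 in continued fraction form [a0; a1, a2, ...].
[0; 1, 64, 2]

Euclidean algorithm steps:
129 = 0 × 131 + 129
131 = 1 × 129 + 2
129 = 64 × 2 + 1
2 = 2 × 1 + 0
Continued fraction: [0; 1, 64, 2]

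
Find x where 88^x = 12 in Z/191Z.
92

Baby-step giant-step with step n = ⌈√191⌉ = 14.
Baby steps 88^j mod 191 (j:value) for j=0..13: 0:1, 1:88, 2:104, 3:175, 4:120, 5:55, 6:65, 7:181, 8:75, 9:106, 10:160, 11:137, 12:23, 13:114.
Giant-step multiplier: 88^(-14) ≡ 88^(190-14) = 88^176 ≡ 170 (mod 191).
Giant steps γ_i = 12·170^i mod 191: γ_0=12, γ_1=130, γ_2=135, γ_3=30, γ_4=134, γ_5=51, γ_6=75 (in table at j=8).
x = i·n + j = 6·14 + 8 = 92.
Check: 88^92 ≡ 12 (mod 191).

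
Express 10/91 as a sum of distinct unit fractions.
1/10 + 1/102 + 1/11603 + 1/269247615

Greedy algorithm:
10/91: ceiling(91/10) = 10, use 1/10
9/910: ceiling(910/9) = 102, use 1/102
2/23205: ceiling(23205/2) = 11603, use 1/11603
1/269247615: ceiling(269247615/1) = 269247615, use 1/269247615
Result: 10/91 = 1/10 + 1/102 + 1/11603 + 1/269247615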